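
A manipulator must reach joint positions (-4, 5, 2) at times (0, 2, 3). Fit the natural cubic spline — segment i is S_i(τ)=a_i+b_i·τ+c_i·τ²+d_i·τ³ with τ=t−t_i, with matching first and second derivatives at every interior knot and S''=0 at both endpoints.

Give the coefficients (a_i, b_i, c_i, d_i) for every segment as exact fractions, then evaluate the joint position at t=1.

Δ: Δ0=9/2, Δ1=-3
row 1: diag=6, rhs=-45; c'=1/6, d'=-15/2
back: M1=-15/2
M: M0=0, M1=-15/2, M2=0
seg 0: a=-4, c=M0/2=0, d=(M1−M0)/(6·2)=-5/8, b=Δ0−h0·(2M0+M1)/6=7
seg 1: a=5, c=M1/2=-15/4, d=(M2−M1)/(6·1)=5/4, b=Δ1−h1·(2M1+M2)/6=-1/2
t_q=1 → seg 0, τ=1; S=-4+7·τ+0·τ²+-5/8·τ³=19/8

  seg 0: a=-4 b=7 c=0 d=-5/8
  seg 1: a=5 b=-1/2 c=-15/4 d=5/4
S(1) = 19/8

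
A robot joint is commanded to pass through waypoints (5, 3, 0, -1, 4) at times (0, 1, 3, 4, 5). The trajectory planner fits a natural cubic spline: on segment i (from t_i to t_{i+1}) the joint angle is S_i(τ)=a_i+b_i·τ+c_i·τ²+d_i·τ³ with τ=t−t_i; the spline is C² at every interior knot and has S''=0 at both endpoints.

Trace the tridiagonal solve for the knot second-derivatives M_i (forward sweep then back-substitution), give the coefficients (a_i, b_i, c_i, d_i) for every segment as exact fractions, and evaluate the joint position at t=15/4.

Δ: Δ0=-2, Δ1=-3/2, Δ2=-1, Δ3=5
row 1: diag=6, rhs=3; c'=1/3, d'=1/2
row 2: denom=6−2·1/3=16/3; d'=(3−2·1/2)/(16/3)=3/8
row 3: denom=4−1·3/16=61/16; d'=(36−1·3/8)/(61/16)=570/61
back: M3=570/61
back: M2=3/8−3/16·570/61=-84/61
back: M1=1/2−1/3·-84/61=117/122
M: M0=0, M1=117/122, M2=-84/61, M3=570/61, M4=0
seg 0: a=5, c=M0/2=0, d=(M1−M0)/(6·1)=39/244, b=Δ0−h0·(2M0+M1)/6=-527/244
seg 1: a=3, c=M1/2=117/244, d=(M2−M1)/(6·2)=-95/488, b=Δ1−h1·(2M1+M2)/6=-205/122
seg 2: a=0, c=M2/2=-42/61, d=(M3−M2)/(6·1)=109/61, b=Δ2−h2·(2M2+M3)/6=-128/61
seg 3: a=-1, c=M3/2=285/61, d=(M4−M3)/(6·1)=-95/61, b=Δ3−h3·(2M3+M4)/6=115/61
t_q=15/4 → seg 2, τ=3/4; S=0+-128/61·τ+-42/61·τ²+109/61·τ³=-4713/3904

  seg 0: a=5 b=-527/244 c=0 d=39/244
  seg 1: a=3 b=-205/122 c=117/244 d=-95/488
  seg 2: a=0 b=-128/61 c=-42/61 d=109/61
  seg 3: a=-1 b=115/61 c=285/61 d=-95/61
S(15/4) = -4713/3904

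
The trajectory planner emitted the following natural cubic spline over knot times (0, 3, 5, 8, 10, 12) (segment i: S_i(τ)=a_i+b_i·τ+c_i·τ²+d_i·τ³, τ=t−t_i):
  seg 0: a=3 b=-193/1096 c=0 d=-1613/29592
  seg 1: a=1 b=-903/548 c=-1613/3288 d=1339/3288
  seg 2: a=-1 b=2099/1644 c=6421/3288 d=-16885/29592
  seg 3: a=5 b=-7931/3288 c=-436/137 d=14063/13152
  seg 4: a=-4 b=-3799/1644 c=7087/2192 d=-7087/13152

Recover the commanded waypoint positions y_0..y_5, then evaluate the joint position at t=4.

y_0 = S_0(0) = a_0 = 3
y_1 = S_1(0) = a_1 = 1
y_2 = S_2(0) = a_2 = -1
y_3 = S_3(0) = a_3 = 5
y_4 = S_4(0) = a_4 = -4
y_5 = S_4(2) = 0
t_q=4 is in segment 1 (τ=1); S_1(τ)=-601/822

y_0=3 y_1=1 y_2=-1 y_3=5 y_4=-4 y_5=0
S(4) = -601/822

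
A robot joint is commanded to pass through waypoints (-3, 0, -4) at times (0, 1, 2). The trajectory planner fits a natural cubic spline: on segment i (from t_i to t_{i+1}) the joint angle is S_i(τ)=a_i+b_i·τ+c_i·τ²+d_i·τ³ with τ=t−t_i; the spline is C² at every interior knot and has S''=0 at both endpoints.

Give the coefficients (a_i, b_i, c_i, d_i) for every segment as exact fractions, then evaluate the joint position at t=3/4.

  seg 0: a=-3 b=19/4 c=0 d=-7/4
  seg 1: a=0 b=-1/2 c=-21/4 d=7/4
S(3/4) = -45/256

Δ: Δ0=3, Δ1=-4
row 1: diag=4, rhs=-42; c'=1/4, d'=-21/2
back: M1=-21/2
M: M0=0, M1=-21/2, M2=0
seg 0: a=-3, c=M0/2=0, d=(M1−M0)/(6·1)=-7/4, b=Δ0−h0·(2M0+M1)/6=19/4
seg 1: a=0, c=M1/2=-21/4, d=(M2−M1)/(6·1)=7/4, b=Δ1−h1·(2M1+M2)/6=-1/2
t_q=3/4 → seg 0, τ=3/4; S=-3+19/4·τ+0·τ²+-7/4·τ³=-45/256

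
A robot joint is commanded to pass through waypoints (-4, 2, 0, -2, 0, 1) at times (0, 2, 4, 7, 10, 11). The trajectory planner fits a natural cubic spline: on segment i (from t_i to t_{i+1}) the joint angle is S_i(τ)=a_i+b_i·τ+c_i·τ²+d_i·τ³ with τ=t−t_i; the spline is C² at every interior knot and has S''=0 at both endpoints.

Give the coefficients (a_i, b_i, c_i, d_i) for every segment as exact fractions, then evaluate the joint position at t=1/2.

  seg 0: a=-4 b=2041/503 c=0 d=-133/503
  seg 1: a=2 b=445/503 c=-798/503 d=162/503
  seg 2: a=0 b=-803/503 c=174/503 d=-163/13581
  seg 3: a=-2 b=78/503 c=359/1509 d=-305/13581
  seg 4: a=0 b=491/503 c=18/503 d=-6/503
S(1/2) = -8065/4024

Δ: Δ0=3, Δ1=-1, Δ2=-2/3, Δ3=2/3, Δ4=1
row 1: diag=8, rhs=-24; c'=1/4, d'=-3
row 2: denom=10−2·1/4=19/2; d'=(2−2·-3)/(19/2)=16/19
row 3: denom=12−3·6/19=210/19; d'=(8−3·16/19)/(210/19)=52/105
row 4: denom=8−3·19/70=503/70; d'=(2−3·52/105)/(503/70)=36/503
back: M4=36/503
back: M3=52/105−19/70·36/503=718/1509
back: M2=16/19−6/19·718/1509=348/503
back: M1=-3−1/4·348/503=-1596/503
M: M0=0, M1=-1596/503, M2=348/503, M3=718/1509, M4=36/503, M5=0
seg 0: a=-4, c=M0/2=0, d=(M1−M0)/(6·2)=-133/503, b=Δ0−h0·(2M0+M1)/6=2041/503
seg 1: a=2, c=M1/2=-798/503, d=(M2−M1)/(6·2)=162/503, b=Δ1−h1·(2M1+M2)/6=445/503
seg 2: a=0, c=M2/2=174/503, d=(M3−M2)/(6·3)=-163/13581, b=Δ2−h2·(2M2+M3)/6=-803/503
seg 3: a=-2, c=M3/2=359/1509, d=(M4−M3)/(6·3)=-305/13581, b=Δ3−h3·(2M3+M4)/6=78/503
seg 4: a=0, c=M4/2=18/503, d=(M5−M4)/(6·1)=-6/503, b=Δ4−h4·(2M4+M5)/6=491/503
t_q=1/2 → seg 0, τ=1/2; S=-4+2041/503·τ+0·τ²+-133/503·τ³=-8065/4024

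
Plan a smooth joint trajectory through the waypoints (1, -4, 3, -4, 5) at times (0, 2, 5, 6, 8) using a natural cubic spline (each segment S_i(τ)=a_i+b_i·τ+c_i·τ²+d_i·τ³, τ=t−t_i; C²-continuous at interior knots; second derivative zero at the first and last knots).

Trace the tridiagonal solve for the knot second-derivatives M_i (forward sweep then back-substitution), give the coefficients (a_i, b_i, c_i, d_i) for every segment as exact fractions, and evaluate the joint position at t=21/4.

Δ: Δ0=-5/2, Δ1=7/3, Δ2=-7, Δ3=9/2
row 1: diag=10, rhs=29; c'=3/10, d'=29/10
row 2: denom=8−3·3/10=71/10; d'=(-56−3·29/10)/(71/10)=-647/71
row 3: denom=6−1·10/71=416/71; d'=(69−1·-647/71)/(416/71)=2773/208
back: M3=2773/208
back: M2=-647/71−10/71·2773/208=-1143/104
back: M1=29/10−3/10·-1143/104=1289/208
M: M0=0, M1=1289/208, M2=-1143/104, M3=2773/208, M4=0
seg 0: a=1, c=M0/2=0, d=(M1−M0)/(6·2)=1289/2496, b=Δ0−h0·(2M0+M1)/6=-2849/624
seg 1: a=-4, c=M1/2=1289/416, d=(M2−M1)/(6·3)=-275/288, b=Δ1−h1·(2M1+M2)/6=509/312
seg 2: a=3, c=M2/2=-1143/208, d=(M3−M2)/(6·1)=5059/1248, b=Δ2−h2·(2M2+M3)/6=-6937/1248
seg 3: a=-4, c=M3/2=2773/416, d=(M4−M3)/(6·2)=-2773/2496, b=Δ3−h3·(2M3+M4)/6=-1369/312
t_q=21/4 → seg 2, τ=1/4; S=3+-6937/1248·τ+-1143/208·τ²+5059/1248·τ³=35417/26624

  seg 0: a=1 b=-2849/624 c=0 d=1289/2496
  seg 1: a=-4 b=509/312 c=1289/416 d=-275/288
  seg 2: a=3 b=-6937/1248 c=-1143/208 d=5059/1248
  seg 3: a=-4 b=-1369/312 c=2773/416 d=-2773/2496
S(21/4) = 35417/26624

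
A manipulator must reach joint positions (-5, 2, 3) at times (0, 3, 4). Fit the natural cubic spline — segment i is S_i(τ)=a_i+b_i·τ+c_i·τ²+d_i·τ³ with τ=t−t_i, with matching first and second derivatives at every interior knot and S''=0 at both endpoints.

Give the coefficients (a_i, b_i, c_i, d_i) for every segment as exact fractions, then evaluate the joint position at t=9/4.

  seg 0: a=-5 b=17/6 c=0 d=-1/18
  seg 1: a=2 b=4/3 c=-1/2 d=1/6
S(9/4) = 95/128

Δ: Δ0=7/3, Δ1=1
row 1: diag=8, rhs=-8; c'=1/8, d'=-1
back: M1=-1
M: M0=0, M1=-1, M2=0
seg 0: a=-5, c=M0/2=0, d=(M1−M0)/(6·3)=-1/18, b=Δ0−h0·(2M0+M1)/6=17/6
seg 1: a=2, c=M1/2=-1/2, d=(M2−M1)/(6·1)=1/6, b=Δ1−h1·(2M1+M2)/6=4/3
t_q=9/4 → seg 0, τ=9/4; S=-5+17/6·τ+0·τ²+-1/18·τ³=95/128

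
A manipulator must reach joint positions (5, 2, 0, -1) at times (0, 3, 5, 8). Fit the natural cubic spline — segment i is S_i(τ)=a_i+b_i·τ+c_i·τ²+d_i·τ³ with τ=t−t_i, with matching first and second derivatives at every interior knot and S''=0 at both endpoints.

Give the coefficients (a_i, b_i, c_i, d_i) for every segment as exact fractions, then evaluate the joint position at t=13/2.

  seg 0: a=5 b=-23/24 c=0 d=-1/216
  seg 1: a=2 b=-13/12 c=-1/24 d=1/24
  seg 2: a=0 b=-3/4 c=5/24 d=-5/216
S(13/2) = -47/64

Δ: Δ0=-1, Δ1=-1, Δ2=-1/3
row 1: diag=10, rhs=0; c'=1/5, d'=0
row 2: denom=10−2·1/5=48/5; d'=(4−2·0)/(48/5)=5/12
back: M2=5/12
back: M1=0−1/5·5/12=-1/12
M: M0=0, M1=-1/12, M2=5/12, M3=0
seg 0: a=5, c=M0/2=0, d=(M1−M0)/(6·3)=-1/216, b=Δ0−h0·(2M0+M1)/6=-23/24
seg 1: a=2, c=M1/2=-1/24, d=(M2−M1)/(6·2)=1/24, b=Δ1−h1·(2M1+M2)/6=-13/12
seg 2: a=0, c=M2/2=5/24, d=(M3−M2)/(6·3)=-5/216, b=Δ2−h2·(2M2+M3)/6=-3/4
t_q=13/2 → seg 2, τ=3/2; S=0+-3/4·τ+5/24·τ²+-5/216·τ³=-47/64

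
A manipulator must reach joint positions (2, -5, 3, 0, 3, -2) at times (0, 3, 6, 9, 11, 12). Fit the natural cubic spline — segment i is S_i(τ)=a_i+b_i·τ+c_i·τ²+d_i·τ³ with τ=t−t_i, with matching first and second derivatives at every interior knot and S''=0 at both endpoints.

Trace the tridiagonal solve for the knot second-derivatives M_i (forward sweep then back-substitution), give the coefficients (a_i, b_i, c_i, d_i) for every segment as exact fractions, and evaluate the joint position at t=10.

  seg 0: a=2 b=-4667/1152 c=0 d=1979/10368
  seg 1: a=-5 b=635/576 c=1979/1152 d=-4135/10368
  seg 2: a=3 b=739/1152 c=-539/288 d=4577/10368
  seg 3: a=0 b=767/576 c=269/128 d=-581/576
  seg 4: a=3 b=-1363/576 c=-1517/384 d=1517/1152
S(10) = 931/384

Δ: Δ0=-7/3, Δ1=8/3, Δ2=-1, Δ3=3/2, Δ4=-5
row 1: diag=12, rhs=30; c'=1/4, d'=5/2
row 2: denom=12−3·1/4=45/4; d'=(-22−3·5/2)/(45/4)=-118/45
row 3: denom=10−3·4/15=46/5; d'=(15−3·-118/45)/(46/5)=343/138
row 4: denom=6−2·5/23=128/23; d'=(-39−2·343/138)/(128/23)=-1517/192
back: M4=-1517/192
back: M3=343/138−5/23·-1517/192=269/64
back: M2=-118/45−4/15·269/64=-539/144
back: M1=5/2−1/4·-539/144=1979/576
M: M0=0, M1=1979/576, M2=-539/144, M3=269/64, M4=-1517/192, M5=0
seg 0: a=2, c=M0/2=0, d=(M1−M0)/(6·3)=1979/10368, b=Δ0−h0·(2M0+M1)/6=-4667/1152
seg 1: a=-5, c=M1/2=1979/1152, d=(M2−M1)/(6·3)=-4135/10368, b=Δ1−h1·(2M1+M2)/6=635/576
seg 2: a=3, c=M2/2=-539/288, d=(M3−M2)/(6·3)=4577/10368, b=Δ2−h2·(2M2+M3)/6=739/1152
seg 3: a=0, c=M3/2=269/128, d=(M4−M3)/(6·2)=-581/576, b=Δ3−h3·(2M3+M4)/6=767/576
seg 4: a=3, c=M4/2=-1517/384, d=(M5−M4)/(6·1)=1517/1152, b=Δ4−h4·(2M4+M5)/6=-1363/576
t_q=10 → seg 3, τ=1; S=0+767/576·τ+269/128·τ²+-581/576·τ³=931/384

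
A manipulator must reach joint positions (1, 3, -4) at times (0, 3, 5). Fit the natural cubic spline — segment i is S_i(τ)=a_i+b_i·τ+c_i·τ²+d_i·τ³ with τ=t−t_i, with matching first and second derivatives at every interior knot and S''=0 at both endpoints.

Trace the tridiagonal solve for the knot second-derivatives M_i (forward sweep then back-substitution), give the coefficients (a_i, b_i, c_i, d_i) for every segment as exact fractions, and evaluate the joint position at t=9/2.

  seg 0: a=1 b=23/12 c=0 d=-5/36
  seg 1: a=3 b=-11/6 c=-5/4 d=5/24
S(9/2) = -119/64

Δ: Δ0=2/3, Δ1=-7/2
row 1: diag=10, rhs=-25; c'=1/5, d'=-5/2
back: M1=-5/2
M: M0=0, M1=-5/2, M2=0
seg 0: a=1, c=M0/2=0, d=(M1−M0)/(6·3)=-5/36, b=Δ0−h0·(2M0+M1)/6=23/12
seg 1: a=3, c=M1/2=-5/4, d=(M2−M1)/(6·2)=5/24, b=Δ1−h1·(2M1+M2)/6=-11/6
t_q=9/2 → seg 1, τ=3/2; S=3+-11/6·τ+-5/4·τ²+5/24·τ³=-119/64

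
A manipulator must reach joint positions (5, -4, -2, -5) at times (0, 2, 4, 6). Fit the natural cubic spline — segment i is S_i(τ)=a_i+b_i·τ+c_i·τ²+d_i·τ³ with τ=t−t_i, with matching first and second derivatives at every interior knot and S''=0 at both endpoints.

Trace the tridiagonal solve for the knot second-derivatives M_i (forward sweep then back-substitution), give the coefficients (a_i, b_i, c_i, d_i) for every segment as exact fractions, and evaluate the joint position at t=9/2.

  seg 0: a=5 b=-92/15 c=0 d=49/120
  seg 1: a=-4 b=-37/30 c=49/20 d=-2/3
  seg 2: a=-2 b=17/30 c=-31/20 d=31/120
S(9/2) = -663/320

Δ: Δ0=-9/2, Δ1=1, Δ2=-3/2
row 1: diag=8, rhs=33; c'=1/4, d'=33/8
row 2: denom=8−2·1/4=15/2; d'=(-15−2·33/8)/(15/2)=-31/10
back: M2=-31/10
back: M1=33/8−1/4·-31/10=49/10
M: M0=0, M1=49/10, M2=-31/10, M3=0
seg 0: a=5, c=M0/2=0, d=(M1−M0)/(6·2)=49/120, b=Δ0−h0·(2M0+M1)/6=-92/15
seg 1: a=-4, c=M1/2=49/20, d=(M2−M1)/(6·2)=-2/3, b=Δ1−h1·(2M1+M2)/6=-37/30
seg 2: a=-2, c=M2/2=-31/20, d=(M3−M2)/(6·2)=31/120, b=Δ2−h2·(2M2+M3)/6=17/30
t_q=9/2 → seg 2, τ=1/2; S=-2+17/30·τ+-31/20·τ²+31/120·τ³=-663/320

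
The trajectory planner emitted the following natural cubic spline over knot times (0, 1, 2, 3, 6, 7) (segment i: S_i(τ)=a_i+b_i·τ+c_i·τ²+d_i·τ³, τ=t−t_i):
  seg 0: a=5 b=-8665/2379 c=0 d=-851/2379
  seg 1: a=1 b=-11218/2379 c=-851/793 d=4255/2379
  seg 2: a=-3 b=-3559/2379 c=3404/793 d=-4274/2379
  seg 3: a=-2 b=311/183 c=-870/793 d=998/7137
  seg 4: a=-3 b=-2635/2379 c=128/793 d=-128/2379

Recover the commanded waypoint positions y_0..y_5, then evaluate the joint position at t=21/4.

y_0=5 y_1=1 y_2=-3 y_3=-2 y_4=-3 y_5=-4
S(21/4) = -54241/25376

y_0 = S_0(0) = a_0 = 5
y_1 = S_1(0) = a_1 = 1
y_2 = S_2(0) = a_2 = -3
y_3 = S_3(0) = a_3 = -2
y_4 = S_4(0) = a_4 = -3
y_5 = S_4(1) = -4
t_q=21/4 is in segment 3 (τ=9/4); S_3(τ)=-54241/25376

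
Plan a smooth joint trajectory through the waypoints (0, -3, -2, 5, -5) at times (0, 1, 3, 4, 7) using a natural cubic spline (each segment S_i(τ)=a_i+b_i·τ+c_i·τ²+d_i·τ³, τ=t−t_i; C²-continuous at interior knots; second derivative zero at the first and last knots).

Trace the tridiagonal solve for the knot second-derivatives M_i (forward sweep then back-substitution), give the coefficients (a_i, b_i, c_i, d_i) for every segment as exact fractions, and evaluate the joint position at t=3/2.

Δ: Δ0=-3, Δ1=1/2, Δ2=7, Δ3=-10/3
row 1: diag=6, rhs=21; c'=1/3, d'=7/2
row 2: denom=6−2·1/3=16/3; d'=(39−2·7/2)/(16/3)=6
row 3: denom=8−1·3/16=125/16; d'=(-62−1·6)/(125/16)=-1088/125
back: M3=-1088/125
back: M2=6−3/16·-1088/125=954/125
back: M1=7/2−1/3·954/125=239/250
M: M0=0, M1=239/250, M2=954/125, M3=-1088/125, M4=0
seg 0: a=0, c=M0/2=0, d=(M1−M0)/(6·1)=239/1500, b=Δ0−h0·(2M0+M1)/6=-4739/1500
seg 1: a=-3, c=M1/2=239/500, d=(M2−M1)/(6·2)=1669/3000, b=Δ1−h1·(2M1+M2)/6=-2011/750
seg 2: a=-2, c=M2/2=477/125, d=(M3−M2)/(6·1)=-1021/375, b=Δ2−h2·(2M2+M3)/6=443/75
seg 3: a=5, c=M3/2=-544/125, d=(M4−M3)/(6·3)=544/1125, b=Δ3−h3·(2M3+M4)/6=2014/375
t_q=3/2 → seg 1, τ=1/2; S=-3+-2011/750·τ+239/500·τ²+1669/3000·τ³=-33213/8000

  seg 0: a=0 b=-4739/1500 c=0 d=239/1500
  seg 1: a=-3 b=-2011/750 c=239/500 d=1669/3000
  seg 2: a=-2 b=443/75 c=477/125 d=-1021/375
  seg 3: a=5 b=2014/375 c=-544/125 d=544/1125
S(3/2) = -33213/8000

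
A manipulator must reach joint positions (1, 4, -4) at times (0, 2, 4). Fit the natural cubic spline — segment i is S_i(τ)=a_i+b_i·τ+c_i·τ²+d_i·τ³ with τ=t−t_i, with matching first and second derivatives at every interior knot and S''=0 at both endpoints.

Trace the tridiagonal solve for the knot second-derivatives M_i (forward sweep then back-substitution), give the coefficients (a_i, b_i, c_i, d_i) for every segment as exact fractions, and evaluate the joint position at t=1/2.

  seg 0: a=1 b=23/8 c=0 d=-11/32
  seg 1: a=4 b=-5/4 c=-33/16 d=11/32
S(1/2) = 613/256

Δ: Δ0=3/2, Δ1=-4
row 1: diag=8, rhs=-33; c'=1/4, d'=-33/8
back: M1=-33/8
M: M0=0, M1=-33/8, M2=0
seg 0: a=1, c=M0/2=0, d=(M1−M0)/(6·2)=-11/32, b=Δ0−h0·(2M0+M1)/6=23/8
seg 1: a=4, c=M1/2=-33/16, d=(M2−M1)/(6·2)=11/32, b=Δ1−h1·(2M1+M2)/6=-5/4
t_q=1/2 → seg 0, τ=1/2; S=1+23/8·τ+0·τ²+-11/32·τ³=613/256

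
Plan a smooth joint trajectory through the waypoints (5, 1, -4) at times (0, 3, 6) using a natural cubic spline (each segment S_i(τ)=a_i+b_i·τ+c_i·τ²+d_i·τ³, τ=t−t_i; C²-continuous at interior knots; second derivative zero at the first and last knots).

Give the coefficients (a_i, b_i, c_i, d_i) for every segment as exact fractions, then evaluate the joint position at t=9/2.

Δ: Δ0=-4/3, Δ1=-5/3
row 1: diag=12, rhs=-2; c'=1/4, d'=-1/6
back: M1=-1/6
M: M0=0, M1=-1/6, M2=0
seg 0: a=5, c=M0/2=0, d=(M1−M0)/(6·3)=-1/108, b=Δ0−h0·(2M0+M1)/6=-5/4
seg 1: a=1, c=M1/2=-1/12, d=(M2−M1)/(6·3)=1/108, b=Δ1−h1·(2M1+M2)/6=-3/2
t_q=9/2 → seg 1, τ=3/2; S=1+-3/2·τ+-1/12·τ²+1/108·τ³=-45/32

  seg 0: a=5 b=-5/4 c=0 d=-1/108
  seg 1: a=1 b=-3/2 c=-1/12 d=1/108
S(9/2) = -45/32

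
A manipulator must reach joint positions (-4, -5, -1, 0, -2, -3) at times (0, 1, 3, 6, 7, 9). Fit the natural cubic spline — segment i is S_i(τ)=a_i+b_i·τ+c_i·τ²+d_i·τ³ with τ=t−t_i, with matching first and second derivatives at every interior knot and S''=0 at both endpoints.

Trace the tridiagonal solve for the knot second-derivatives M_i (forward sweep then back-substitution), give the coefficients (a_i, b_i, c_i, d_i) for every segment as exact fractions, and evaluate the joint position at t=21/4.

  seg 0: a=-4 b=-10859/6924 c=0 d=3935/6924
  seg 1: a=-5 b=473/3462 c=3935/2308 d=-2677/6924
  seg 2: a=-1 b=8021/3462 c=-1419/2308 d=-107/6924
  seg 3: a=0 b=-12389/6924 c=-435/577 d=3761/6924
  seg 4: a=-2 b=-5773/3462 c=2021/2308 d=-2021/13848
S(21/4) = 136547/147712

Δ: Δ0=-1, Δ1=2, Δ2=1/3, Δ3=-2, Δ4=-1/2
row 1: diag=6, rhs=18; c'=1/3, d'=3
row 2: denom=10−2·1/3=28/3; d'=(-10−2·3)/(28/3)=-12/7
row 3: denom=8−3·9/28=197/28; d'=(-14−3·-12/7)/(197/28)=-248/197
row 4: denom=6−1·28/197=1154/197; d'=(9−1·-248/197)/(1154/197)=2021/1154
back: M4=2021/1154
back: M3=-248/197−28/197·2021/1154=-870/577
back: M2=-12/7−9/28·-870/577=-1419/1154
back: M1=3−1/3·-1419/1154=3935/1154
M: M0=0, M1=3935/1154, M2=-1419/1154, M3=-870/577, M4=2021/1154, M5=0
seg 0: a=-4, c=M0/2=0, d=(M1−M0)/(6·1)=3935/6924, b=Δ0−h0·(2M0+M1)/6=-10859/6924
seg 1: a=-5, c=M1/2=3935/2308, d=(M2−M1)/(6·2)=-2677/6924, b=Δ1−h1·(2M1+M2)/6=473/3462
seg 2: a=-1, c=M2/2=-1419/2308, d=(M3−M2)/(6·3)=-107/6924, b=Δ2−h2·(2M2+M3)/6=8021/3462
seg 3: a=0, c=M3/2=-435/577, d=(M4−M3)/(6·1)=3761/6924, b=Δ3−h3·(2M3+M4)/6=-12389/6924
seg 4: a=-2, c=M4/2=2021/2308, d=(M5−M4)/(6·2)=-2021/13848, b=Δ4−h4·(2M4+M5)/6=-5773/3462
t_q=21/4 → seg 2, τ=9/4; S=-1+8021/3462·τ+-1419/2308·τ²+-107/6924·τ³=136547/147712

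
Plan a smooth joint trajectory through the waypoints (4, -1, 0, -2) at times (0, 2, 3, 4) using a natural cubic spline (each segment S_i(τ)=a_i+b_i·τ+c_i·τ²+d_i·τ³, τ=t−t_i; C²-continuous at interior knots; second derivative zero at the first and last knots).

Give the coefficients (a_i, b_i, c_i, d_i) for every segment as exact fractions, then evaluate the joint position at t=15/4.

Δ: Δ0=-5/2, Δ1=1, Δ2=-2
row 1: diag=6, rhs=21; c'=1/6, d'=7/2
row 2: denom=4−1·1/6=23/6; d'=(-18−1·7/2)/(23/6)=-129/23
back: M2=-129/23
back: M1=7/2−1/6·-129/23=102/23
M: M0=0, M1=102/23, M2=-129/23, M3=0
seg 0: a=4, c=M0/2=0, d=(M1−M0)/(6·2)=17/46, b=Δ0−h0·(2M0+M1)/6=-183/46
seg 1: a=-1, c=M1/2=51/23, d=(M2−M1)/(6·1)=-77/46, b=Δ1−h1·(2M1+M2)/6=21/46
seg 2: a=0, c=M2/2=-129/46, d=(M3−M2)/(6·1)=43/46, b=Δ2−h2·(2M2+M3)/6=-3/23
t_q=15/4 → seg 2, τ=3/4; S=0+-3/23·τ+-129/46·τ²+43/46·τ³=-3771/2944

  seg 0: a=4 b=-183/46 c=0 d=17/46
  seg 1: a=-1 b=21/46 c=51/23 d=-77/46
  seg 2: a=0 b=-3/23 c=-129/46 d=43/46
S(15/4) = -3771/2944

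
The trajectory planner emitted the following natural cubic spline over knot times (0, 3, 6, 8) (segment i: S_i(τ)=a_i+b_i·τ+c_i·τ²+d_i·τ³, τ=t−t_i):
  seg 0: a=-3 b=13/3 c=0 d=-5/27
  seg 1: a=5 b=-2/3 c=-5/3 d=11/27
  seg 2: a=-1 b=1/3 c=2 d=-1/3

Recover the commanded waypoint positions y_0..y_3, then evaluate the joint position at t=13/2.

y_0=-3 y_1=5 y_2=-1 y_3=5
S(13/2) = -3/8

y_0 = S_0(0) = a_0 = -3
y_1 = S_1(0) = a_1 = 5
y_2 = S_2(0) = a_2 = -1
y_3 = S_2(2) = 5
t_q=13/2 is in segment 2 (τ=1/2); S_2(τ)=-3/8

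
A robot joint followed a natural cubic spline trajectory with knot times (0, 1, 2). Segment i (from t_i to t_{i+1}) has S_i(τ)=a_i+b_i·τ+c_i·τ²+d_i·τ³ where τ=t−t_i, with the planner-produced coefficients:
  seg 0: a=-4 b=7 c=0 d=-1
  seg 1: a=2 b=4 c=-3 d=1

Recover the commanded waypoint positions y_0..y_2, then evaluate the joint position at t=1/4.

y_0=-4 y_1=2 y_2=4
S(1/4) = -145/64

y_0 = S_0(0) = a_0 = -4
y_1 = S_1(0) = a_1 = 2
y_2 = S_1(1) = 4
t_q=1/4 is in segment 0 (τ=1/4); S_0(τ)=-145/64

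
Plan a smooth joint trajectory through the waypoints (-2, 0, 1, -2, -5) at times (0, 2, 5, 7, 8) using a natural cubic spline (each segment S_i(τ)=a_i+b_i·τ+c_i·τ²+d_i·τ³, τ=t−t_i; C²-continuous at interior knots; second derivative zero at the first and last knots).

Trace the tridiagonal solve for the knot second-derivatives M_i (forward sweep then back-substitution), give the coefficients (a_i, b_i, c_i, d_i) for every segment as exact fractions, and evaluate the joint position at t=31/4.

  seg 0: a=-2 b=799/759 c=0 d=-10/759
  seg 1: a=0 b=679/759 c=-20/253 d=-82/2277
  seg 2: a=1 b=-419/759 c=-102/253 d=-215/6072
  seg 3: a=-2 b=-3931/1518 c=-623/1012 d=623/3036
S(31/4) = -272149/64768

Δ: Δ0=1, Δ1=1/3, Δ2=-3/2, Δ3=-3
row 1: diag=10, rhs=-4; c'=3/10, d'=-2/5
row 2: denom=10−3·3/10=91/10; d'=(-11−3·-2/5)/(91/10)=-14/13
row 3: denom=6−2·20/91=506/91; d'=(-9−2·-14/13)/(506/91)=-623/506
back: M3=-623/506
back: M2=-14/13−20/91·-623/506=-204/253
back: M1=-2/5−3/10·-204/253=-40/253
M: M0=0, M1=-40/253, M2=-204/253, M3=-623/506, M4=0
seg 0: a=-2, c=M0/2=0, d=(M1−M0)/(6·2)=-10/759, b=Δ0−h0·(2M0+M1)/6=799/759
seg 1: a=0, c=M1/2=-20/253, d=(M2−M1)/(6·3)=-82/2277, b=Δ1−h1·(2M1+M2)/6=679/759
seg 2: a=1, c=M2/2=-102/253, d=(M3−M2)/(6·2)=-215/6072, b=Δ2−h2·(2M2+M3)/6=-419/759
seg 3: a=-2, c=M3/2=-623/1012, d=(M4−M3)/(6·1)=623/3036, b=Δ3−h3·(2M3+M4)/6=-3931/1518
t_q=31/4 → seg 3, τ=3/4; S=-2+-3931/1518·τ+-623/1012·τ²+623/3036·τ³=-272149/64768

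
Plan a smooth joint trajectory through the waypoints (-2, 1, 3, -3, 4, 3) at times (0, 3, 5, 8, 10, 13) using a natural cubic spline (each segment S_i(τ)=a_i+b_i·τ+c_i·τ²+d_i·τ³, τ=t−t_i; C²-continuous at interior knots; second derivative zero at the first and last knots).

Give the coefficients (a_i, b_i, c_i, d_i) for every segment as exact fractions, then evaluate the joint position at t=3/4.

Δ: Δ0=1, Δ1=1, Δ2=-2, Δ3=7/2, Δ4=-1/3
row 1: diag=10, rhs=0; c'=1/5, d'=0
row 2: denom=10−2·1/5=48/5; d'=(-18−2·0)/(48/5)=-15/8
row 3: denom=10−3·5/16=145/16; d'=(33−3·-15/8)/(145/16)=618/145
row 4: denom=10−2·32/145=1386/145; d'=(-23−2·618/145)/(1386/145)=-653/198
back: M4=-653/198
back: M3=618/145−32/145·-653/198=494/99
back: M2=-15/8−5/16·494/99=-340/99
back: M1=0−1/5·-340/99=68/99
M: M0=0, M1=68/99, M2=-340/99, M3=494/99, M4=-653/198, M5=0
seg 0: a=-2, c=M0/2=0, d=(M1−M0)/(6·3)=34/891, b=Δ0−h0·(2M0+M1)/6=65/99
seg 1: a=1, c=M1/2=34/99, d=(M2−M1)/(6·2)=-34/99, b=Δ1−h1·(2M1+M2)/6=167/99
seg 2: a=3, c=M2/2=-170/99, d=(M3−M2)/(6·3)=139/297, b=Δ2−h2·(2M2+M3)/6=-35/33
seg 3: a=-3, c=M3/2=247/99, d=(M4−M3)/(6·2)=-547/792, b=Δ3−h3·(2M3+M4)/6=14/11
seg 4: a=4, c=M4/2=-653/396, d=(M5−M4)/(6·3)=653/3564, b=Δ4−h4·(2M4+M5)/6=587/198
t_q=3/4 → seg 0, τ=3/4; S=-2+65/99·τ+0·τ²+34/891·τ³=-525/352

  seg 0: a=-2 b=65/99 c=0 d=34/891
  seg 1: a=1 b=167/99 c=34/99 d=-34/99
  seg 2: a=3 b=-35/33 c=-170/99 d=139/297
  seg 3: a=-3 b=14/11 c=247/99 d=-547/792
  seg 4: a=4 b=587/198 c=-653/396 d=653/3564
S(3/4) = -525/352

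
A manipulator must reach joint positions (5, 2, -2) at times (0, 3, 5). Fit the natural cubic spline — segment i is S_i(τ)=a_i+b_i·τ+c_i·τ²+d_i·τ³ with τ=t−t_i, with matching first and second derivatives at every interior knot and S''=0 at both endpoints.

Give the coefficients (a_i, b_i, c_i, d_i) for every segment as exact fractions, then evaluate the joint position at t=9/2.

  seg 0: a=5 b=-7/10 c=0 d=-1/30
  seg 1: a=2 b=-8/5 c=-3/10 d=1/20
S(9/2) = -29/32

Δ: Δ0=-1, Δ1=-2
row 1: diag=10, rhs=-6; c'=1/5, d'=-3/5
back: M1=-3/5
M: M0=0, M1=-3/5, M2=0
seg 0: a=5, c=M0/2=0, d=(M1−M0)/(6·3)=-1/30, b=Δ0−h0·(2M0+M1)/6=-7/10
seg 1: a=2, c=M1/2=-3/10, d=(M2−M1)/(6·2)=1/20, b=Δ1−h1·(2M1+M2)/6=-8/5
t_q=9/2 → seg 1, τ=3/2; S=2+-8/5·τ+-3/10·τ²+1/20·τ³=-29/32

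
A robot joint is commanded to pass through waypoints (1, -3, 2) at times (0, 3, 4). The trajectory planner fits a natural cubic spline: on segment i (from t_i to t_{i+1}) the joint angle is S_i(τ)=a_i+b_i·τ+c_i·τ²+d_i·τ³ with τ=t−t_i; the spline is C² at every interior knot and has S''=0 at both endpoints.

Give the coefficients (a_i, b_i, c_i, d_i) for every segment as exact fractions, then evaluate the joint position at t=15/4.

  seg 0: a=1 b=-89/24 c=0 d=19/72
  seg 1: a=-3 b=41/12 c=19/8 d=-19/24
S(15/4) = 289/512

Δ: Δ0=-4/3, Δ1=5
row 1: diag=8, rhs=38; c'=1/8, d'=19/4
back: M1=19/4
M: M0=0, M1=19/4, M2=0
seg 0: a=1, c=M0/2=0, d=(M1−M0)/(6·3)=19/72, b=Δ0−h0·(2M0+M1)/6=-89/24
seg 1: a=-3, c=M1/2=19/8, d=(M2−M1)/(6·1)=-19/24, b=Δ1−h1·(2M1+M2)/6=41/12
t_q=15/4 → seg 1, τ=3/4; S=-3+41/12·τ+19/8·τ²+-19/24·τ³=289/512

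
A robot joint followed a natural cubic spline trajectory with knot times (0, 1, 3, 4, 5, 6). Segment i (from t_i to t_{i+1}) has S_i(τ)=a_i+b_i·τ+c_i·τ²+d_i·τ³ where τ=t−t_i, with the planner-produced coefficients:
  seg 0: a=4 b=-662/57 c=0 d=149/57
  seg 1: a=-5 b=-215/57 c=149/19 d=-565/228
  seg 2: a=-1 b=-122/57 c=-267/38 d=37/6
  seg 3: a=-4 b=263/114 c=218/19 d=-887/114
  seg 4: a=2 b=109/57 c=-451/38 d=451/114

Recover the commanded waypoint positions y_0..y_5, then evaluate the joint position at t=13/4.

y_0=4 y_1=-5 y_2=-1 y_3=-4 y_4=2 y_5=-4
S(13/4) = -4567/2432

y_0 = S_0(0) = a_0 = 4
y_1 = S_1(0) = a_1 = -5
y_2 = S_2(0) = a_2 = -1
y_3 = S_3(0) = a_3 = -4
y_4 = S_4(0) = a_4 = 2
y_5 = S_4(1) = -4
t_q=13/4 is in segment 2 (τ=1/4); S_2(τ)=-4567/2432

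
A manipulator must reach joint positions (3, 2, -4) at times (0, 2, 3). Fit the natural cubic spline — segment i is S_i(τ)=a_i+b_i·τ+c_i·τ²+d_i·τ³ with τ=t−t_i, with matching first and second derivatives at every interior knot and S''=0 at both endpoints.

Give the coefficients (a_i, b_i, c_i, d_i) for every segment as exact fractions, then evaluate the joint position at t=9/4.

  seg 0: a=3 b=4/3 c=0 d=-11/24
  seg 1: a=2 b=-25/6 c=-11/4 d=11/12
S(9/4) = 205/256

Δ: Δ0=-1/2, Δ1=-6
row 1: diag=6, rhs=-33; c'=1/6, d'=-11/2
back: M1=-11/2
M: M0=0, M1=-11/2, M2=0
seg 0: a=3, c=M0/2=0, d=(M1−M0)/(6·2)=-11/24, b=Δ0−h0·(2M0+M1)/6=4/3
seg 1: a=2, c=M1/2=-11/4, d=(M2−M1)/(6·1)=11/12, b=Δ1−h1·(2M1+M2)/6=-25/6
t_q=9/4 → seg 1, τ=1/4; S=2+-25/6·τ+-11/4·τ²+11/12·τ³=205/256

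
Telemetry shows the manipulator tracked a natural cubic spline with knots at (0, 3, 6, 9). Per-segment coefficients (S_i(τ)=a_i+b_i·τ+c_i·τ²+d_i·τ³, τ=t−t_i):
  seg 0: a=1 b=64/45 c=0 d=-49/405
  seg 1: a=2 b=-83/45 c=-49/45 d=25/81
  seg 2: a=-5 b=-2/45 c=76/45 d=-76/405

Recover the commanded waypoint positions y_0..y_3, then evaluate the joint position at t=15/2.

y_0=1 y_1=2 y_2=-5 y_3=5
S(15/2) = -19/10

y_0 = S_0(0) = a_0 = 1
y_1 = S_1(0) = a_1 = 2
y_2 = S_2(0) = a_2 = -5
y_3 = S_2(3) = 5
t_q=15/2 is in segment 2 (τ=3/2); S_2(τ)=-19/10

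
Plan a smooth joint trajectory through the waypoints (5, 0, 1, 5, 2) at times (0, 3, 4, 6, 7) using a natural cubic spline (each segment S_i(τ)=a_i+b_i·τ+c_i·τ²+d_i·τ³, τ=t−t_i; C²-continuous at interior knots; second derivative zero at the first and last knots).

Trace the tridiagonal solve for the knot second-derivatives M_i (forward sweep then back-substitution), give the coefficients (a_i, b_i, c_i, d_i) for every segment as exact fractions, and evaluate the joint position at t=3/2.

Δ: Δ0=-5/3, Δ1=1, Δ2=2, Δ3=-3
row 1: diag=8, rhs=16; c'=1/8, d'=2
row 2: denom=6−1·1/8=47/8; d'=(6−1·2)/(47/8)=32/47
row 3: denom=6−2·16/47=250/47; d'=(-30−2·32/47)/(250/47)=-737/125
back: M3=-737/125
back: M2=32/47−16/47·-737/125=336/125
back: M1=2−1/8·336/125=208/125
M: M0=0, M1=208/125, M2=336/125, M3=-737/125, M4=0
seg 0: a=5, c=M0/2=0, d=(M1−M0)/(6·3)=104/1125, b=Δ0−h0·(2M0+M1)/6=-937/375
seg 1: a=0, c=M1/2=104/125, d=(M2−M1)/(6·1)=64/375, b=Δ1−h1·(2M1+M2)/6=-1/375
seg 2: a=1, c=M2/2=168/125, d=(M3−M2)/(6·2)=-1073/1500, b=Δ2−h2·(2M2+M3)/6=163/75
seg 3: a=5, c=M3/2=-737/250, d=(M4−M3)/(6·1)=737/750, b=Δ3−h3·(2M3+M4)/6=-388/375
t_q=3/2 → seg 0, τ=3/2; S=5+-937/375·τ+0·τ²+104/1125·τ³=391/250

  seg 0: a=5 b=-937/375 c=0 d=104/1125
  seg 1: a=0 b=-1/375 c=104/125 d=64/375
  seg 2: a=1 b=163/75 c=168/125 d=-1073/1500
  seg 3: a=5 b=-388/375 c=-737/250 d=737/750
S(3/2) = 391/250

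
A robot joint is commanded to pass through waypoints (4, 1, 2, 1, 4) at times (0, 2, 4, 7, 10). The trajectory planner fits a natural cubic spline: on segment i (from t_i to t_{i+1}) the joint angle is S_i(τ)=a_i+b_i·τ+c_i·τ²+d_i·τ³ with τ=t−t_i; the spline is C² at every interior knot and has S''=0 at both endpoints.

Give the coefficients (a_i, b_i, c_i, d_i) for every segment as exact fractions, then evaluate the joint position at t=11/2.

Δ: Δ0=-3/2, Δ1=1/2, Δ2=-1/3, Δ3=1
row 1: diag=8, rhs=12; c'=1/4, d'=3/2
row 2: denom=10−2·1/4=19/2; d'=(-5−2·3/2)/(19/2)=-16/19
row 3: denom=12−3·6/19=210/19; d'=(8−3·-16/19)/(210/19)=20/21
back: M3=20/21
back: M2=-16/19−6/19·20/21=-8/7
back: M1=3/2−1/4·-8/7=25/14
M: M0=0, M1=25/14, M2=-8/7, M3=20/21, M4=0
seg 0: a=4, c=M0/2=0, d=(M1−M0)/(6·2)=25/168, b=Δ0−h0·(2M0+M1)/6=-44/21
seg 1: a=1, c=M1/2=25/28, d=(M2−M1)/(6·2)=-41/168, b=Δ1−h1·(2M1+M2)/6=-13/42
seg 2: a=2, c=M2/2=-4/7, d=(M3−M2)/(6·3)=22/189, b=Δ2−h2·(2M2+M3)/6=1/3
seg 3: a=1, c=M3/2=10/21, d=(M4−M3)/(6·3)=-10/189, b=Δ3−h3·(2M3+M4)/6=1/21
t_q=11/2 → seg 2, τ=3/2; S=2+1/3·τ+-4/7·τ²+22/189·τ³=45/28

  seg 0: a=4 b=-44/21 c=0 d=25/168
  seg 1: a=1 b=-13/42 c=25/28 d=-41/168
  seg 2: a=2 b=1/3 c=-4/7 d=22/189
  seg 3: a=1 b=1/21 c=10/21 d=-10/189
S(11/2) = 45/28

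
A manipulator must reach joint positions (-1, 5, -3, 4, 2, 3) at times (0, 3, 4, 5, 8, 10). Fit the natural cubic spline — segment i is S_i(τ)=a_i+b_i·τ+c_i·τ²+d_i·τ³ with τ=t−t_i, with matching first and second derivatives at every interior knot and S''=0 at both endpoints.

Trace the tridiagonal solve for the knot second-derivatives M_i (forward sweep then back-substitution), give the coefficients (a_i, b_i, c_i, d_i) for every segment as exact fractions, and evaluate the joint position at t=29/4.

  seg 0: a=-1 b=31795/4242 c=0 d=-23311/38178
  seg 1: a=5 b=-19069/2121 c=-23311/4242 d=9171/1414
  seg 2: a=-3 b=-2221/4242 c=29614/2121 d=-27313/4242
  seg 3: a=4 b=5716/707 c=-22711/4242 d=31009/38178
  seg 4: a=2 b=-2981/1414 c=1383/707 d=-461/1414
S(29/4) = 392647/90496

Δ: Δ0=2, Δ1=-8, Δ2=7, Δ3=-2/3, Δ4=1/2
row 1: diag=8, rhs=-60; c'=1/8, d'=-15/2
row 2: denom=4−1·1/8=31/8; d'=(90−1·-15/2)/(31/8)=780/31
row 3: denom=8−1·8/31=240/31; d'=(-46−1·780/31)/(240/31)=-1103/120
row 4: denom=10−3·31/80=707/80; d'=(7−3·-1103/120)/(707/80)=2766/707
back: M4=2766/707
back: M3=-1103/120−31/80·2766/707=-22711/2121
back: M2=780/31−8/31·-22711/2121=59228/2121
back: M1=-15/2−1/8·59228/2121=-23311/2121
M: M0=0, M1=-23311/2121, M2=59228/2121, M3=-22711/2121, M4=2766/707, M5=0
seg 0: a=-1, c=M0/2=0, d=(M1−M0)/(6·3)=-23311/38178, b=Δ0−h0·(2M0+M1)/6=31795/4242
seg 1: a=5, c=M1/2=-23311/4242, d=(M2−M1)/(6·1)=9171/1414, b=Δ1−h1·(2M1+M2)/6=-19069/2121
seg 2: a=-3, c=M2/2=29614/2121, d=(M3−M2)/(6·1)=-27313/4242, b=Δ2−h2·(2M2+M3)/6=-2221/4242
seg 3: a=4, c=M3/2=-22711/4242, d=(M4−M3)/(6·3)=31009/38178, b=Δ3−h3·(2M3+M4)/6=5716/707
seg 4: a=2, c=M4/2=1383/707, d=(M5−M4)/(6·2)=-461/1414, b=Δ4−h4·(2M4+M5)/6=-2981/1414
t_q=29/4 → seg 3, τ=9/4; S=4+5716/707·τ+-22711/4242·τ²+31009/38178·τ³=392647/90496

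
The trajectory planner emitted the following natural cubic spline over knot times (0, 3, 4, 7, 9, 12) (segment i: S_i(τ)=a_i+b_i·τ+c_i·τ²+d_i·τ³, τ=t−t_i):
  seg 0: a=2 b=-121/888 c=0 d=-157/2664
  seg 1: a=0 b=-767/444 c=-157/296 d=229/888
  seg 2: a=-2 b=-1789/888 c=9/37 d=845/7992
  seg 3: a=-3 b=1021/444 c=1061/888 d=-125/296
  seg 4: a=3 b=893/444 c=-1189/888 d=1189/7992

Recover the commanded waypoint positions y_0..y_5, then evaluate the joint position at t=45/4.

y_0 = S_0(0) = a_0 = 2
y_1 = S_1(0) = a_1 = 0
y_2 = S_2(0) = a_2 = -2
y_3 = S_3(0) = a_3 = -3
y_4 = S_4(0) = a_4 = 3
y_5 = S_4(3) = 1
t_q=45/4 is in segment 4 (τ=9/4); S_4(τ)=46251/18944

y_0=2 y_1=0 y_2=-2 y_3=-3 y_4=3 y_5=1
S(45/4) = 46251/18944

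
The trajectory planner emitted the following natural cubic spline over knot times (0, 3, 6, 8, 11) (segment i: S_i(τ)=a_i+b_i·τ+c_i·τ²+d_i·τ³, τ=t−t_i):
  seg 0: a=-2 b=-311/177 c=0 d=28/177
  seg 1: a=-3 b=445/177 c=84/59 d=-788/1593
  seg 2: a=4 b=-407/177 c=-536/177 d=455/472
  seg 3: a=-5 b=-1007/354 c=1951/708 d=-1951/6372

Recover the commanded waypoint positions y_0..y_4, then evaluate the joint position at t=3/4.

y_0 = S_0(0) = a_0 = -2
y_1 = S_1(0) = a_1 = -3
y_2 = S_2(0) = a_2 = 4
y_3 = S_3(0) = a_3 = -5
y_4 = S_3(3) = 3
t_q=3/4 is in segment 0 (τ=3/4); S_0(τ)=-3069/944

y_0=-2 y_1=-3 y_2=4 y_3=-5 y_4=3
S(3/4) = -3069/944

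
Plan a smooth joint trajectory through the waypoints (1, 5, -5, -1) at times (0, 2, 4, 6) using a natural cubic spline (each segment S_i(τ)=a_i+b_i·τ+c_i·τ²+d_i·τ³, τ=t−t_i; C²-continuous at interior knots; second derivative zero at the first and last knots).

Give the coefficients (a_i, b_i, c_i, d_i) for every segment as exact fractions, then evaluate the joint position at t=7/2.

  seg 0: a=1 b=13/3 c=0 d=-7/12
  seg 1: a=5 b=-8/3 c=-7/2 d=7/6
  seg 2: a=-5 b=-8/3 c=7/2 d=-7/12
S(7/2) = -47/16

Δ: Δ0=2, Δ1=-5, Δ2=2
row 1: diag=8, rhs=-42; c'=1/4, d'=-21/4
row 2: denom=8−2·1/4=15/2; d'=(42−2·-21/4)/(15/2)=7
back: M2=7
back: M1=-21/4−1/4·7=-7
M: M0=0, M1=-7, M2=7, M3=0
seg 0: a=1, c=M0/2=0, d=(M1−M0)/(6·2)=-7/12, b=Δ0−h0·(2M0+M1)/6=13/3
seg 1: a=5, c=M1/2=-7/2, d=(M2−M1)/(6·2)=7/6, b=Δ1−h1·(2M1+M2)/6=-8/3
seg 2: a=-5, c=M2/2=7/2, d=(M3−M2)/(6·2)=-7/12, b=Δ2−h2·(2M2+M3)/6=-8/3
t_q=7/2 → seg 1, τ=3/2; S=5+-8/3·τ+-7/2·τ²+7/6·τ³=-47/16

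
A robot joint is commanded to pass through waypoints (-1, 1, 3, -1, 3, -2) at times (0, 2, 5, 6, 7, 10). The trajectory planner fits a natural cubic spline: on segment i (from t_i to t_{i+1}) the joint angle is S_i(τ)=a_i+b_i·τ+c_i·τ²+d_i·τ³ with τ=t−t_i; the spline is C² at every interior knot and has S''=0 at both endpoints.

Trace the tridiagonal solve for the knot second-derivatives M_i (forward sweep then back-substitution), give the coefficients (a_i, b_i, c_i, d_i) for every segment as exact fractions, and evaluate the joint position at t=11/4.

Δ: Δ0=1, Δ1=2/3, Δ2=-4, Δ3=4, Δ4=-5/3
row 1: diag=10, rhs=-2; c'=3/10, d'=-1/5
row 2: denom=8−3·3/10=71/10; d'=(-28−3·-1/5)/(71/10)=-274/71
row 3: denom=4−1·10/71=274/71; d'=(48−1·-274/71)/(274/71)=1841/137
row 4: denom=8−1·71/274=2121/274; d'=(-34−1·1841/137)/(2121/274)=-12998/2121
back: M4=-12998/2121
back: M3=1841/137−71/274·-12998/2121=31870/2121
back: M2=-274/71−10/71·31870/2121=-12674/2121
back: M1=-1/5−3/10·-12674/2121=1126/707
M: M0=0, M1=1126/707, M2=-12674/2121, M3=31870/2121, M4=-12998/2121, M5=0
seg 0: a=-1, c=M0/2=0, d=(M1−M0)/(6·2)=563/4242, b=Δ0−h0·(2M0+M1)/6=995/2121
seg 1: a=1, c=M1/2=563/707, d=(M2−M1)/(6·3)=-8026/19089, b=Δ1−h1·(2M1+M2)/6=4373/2121
seg 2: a=3, c=M2/2=-6337/2121, d=(M3−M2)/(6·1)=7424/2121, b=Δ2−h2·(2M2+M3)/6=-9571/2121
seg 3: a=-1, c=M3/2=15935/2121, d=(M4−M3)/(6·1)=-7478/2121, b=Δ3−h3·(2M3+M4)/6=9/707
seg 4: a=3, c=M4/2=-6499/2121, d=(M5−M4)/(6·3)=6499/19089, b=Δ4−h4·(2M4+M5)/6=9463/2121
t_q=11/4 → seg 1, τ=3/4; S=1+4373/2121·τ+563/707·τ²+-8026/19089·τ³=63729/22624

  seg 0: a=-1 b=995/2121 c=0 d=563/4242
  seg 1: a=1 b=4373/2121 c=563/707 d=-8026/19089
  seg 2: a=3 b=-9571/2121 c=-6337/2121 d=7424/2121
  seg 3: a=-1 b=9/707 c=15935/2121 d=-7478/2121
  seg 4: a=3 b=9463/2121 c=-6499/2121 d=6499/19089
S(11/4) = 63729/22624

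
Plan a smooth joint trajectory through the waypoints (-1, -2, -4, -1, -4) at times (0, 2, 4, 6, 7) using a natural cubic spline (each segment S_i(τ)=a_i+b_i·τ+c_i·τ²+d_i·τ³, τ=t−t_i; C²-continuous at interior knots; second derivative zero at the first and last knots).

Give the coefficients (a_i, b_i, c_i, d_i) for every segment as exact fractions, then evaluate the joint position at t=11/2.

Δ: Δ0=-1/2, Δ1=-1, Δ2=3/2, Δ3=-3
row 1: diag=8, rhs=-3; c'=1/4, d'=-3/8
row 2: denom=8−2·1/4=15/2; d'=(15−2·-3/8)/(15/2)=21/10
row 3: denom=6−2·4/15=82/15; d'=(-27−2·21/10)/(82/15)=-234/41
back: M3=-234/41
back: M2=21/10−4/15·-234/41=297/82
back: M1=-3/8−1/4·297/82=-105/82
M: M0=0, M1=-105/82, M2=297/82, M3=-234/41, M4=0
seg 0: a=-1, c=M0/2=0, d=(M1−M0)/(6·2)=-35/328, b=Δ0−h0·(2M0+M1)/6=-3/41
seg 1: a=-2, c=M1/2=-105/164, d=(M2−M1)/(6·2)=67/164, b=Δ1−h1·(2M1+M2)/6=-111/82
seg 2: a=-4, c=M2/2=297/164, d=(M3−M2)/(6·2)=-255/328, b=Δ2−h2·(2M2+M3)/6=81/82
seg 3: a=-1, c=M3/2=-117/41, d=(M4−M3)/(6·1)=39/41, b=Δ3−h3·(2M3+M4)/6=-45/41
t_q=11/2 → seg 2, τ=3/2; S=-4+81/82·τ+297/164·τ²+-255/328·τ³=-2801/2624

  seg 0: a=-1 b=-3/41 c=0 d=-35/328
  seg 1: a=-2 b=-111/82 c=-105/164 d=67/164
  seg 2: a=-4 b=81/82 c=297/164 d=-255/328
  seg 3: a=-1 b=-45/41 c=-117/41 d=39/41
S(11/2) = -2801/2624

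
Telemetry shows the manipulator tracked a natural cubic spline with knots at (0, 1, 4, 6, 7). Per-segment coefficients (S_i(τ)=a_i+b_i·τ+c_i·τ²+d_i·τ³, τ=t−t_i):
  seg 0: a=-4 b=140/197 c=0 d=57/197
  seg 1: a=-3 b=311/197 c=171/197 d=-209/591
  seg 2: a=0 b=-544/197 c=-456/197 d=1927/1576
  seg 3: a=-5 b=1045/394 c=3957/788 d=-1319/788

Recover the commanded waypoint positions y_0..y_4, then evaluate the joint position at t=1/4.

y_0=-4 y_1=-3 y_2=0 y_3=-5 y_4=1
S(1/4) = -48135/12608

y_0 = S_0(0) = a_0 = -4
y_1 = S_1(0) = a_1 = -3
y_2 = S_2(0) = a_2 = 0
y_3 = S_3(0) = a_3 = -5
y_4 = S_3(1) = 1
t_q=1/4 is in segment 0 (τ=1/4); S_0(τ)=-48135/12608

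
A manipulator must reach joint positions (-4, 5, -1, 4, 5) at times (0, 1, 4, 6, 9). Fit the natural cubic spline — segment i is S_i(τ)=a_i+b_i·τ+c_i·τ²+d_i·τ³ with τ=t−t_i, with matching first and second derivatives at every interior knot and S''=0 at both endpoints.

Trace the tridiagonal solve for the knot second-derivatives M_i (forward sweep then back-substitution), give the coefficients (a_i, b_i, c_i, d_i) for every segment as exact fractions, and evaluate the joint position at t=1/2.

Δ: Δ0=9, Δ1=-2, Δ2=5/2, Δ3=1/3
row 1: diag=8, rhs=-66; c'=3/8, d'=-33/4
row 2: denom=10−3·3/8=71/8; d'=(27−3·-33/4)/(71/8)=414/71
row 3: denom=10−2·16/71=678/71; d'=(-13−2·414/71)/(678/71)=-1751/678
back: M3=-1751/678
back: M2=414/71−16/71·-1751/678=2174/339
back: M1=-33/4−3/8·2174/339=-1204/113
M: M0=0, M1=-1204/113, M2=2174/339, M3=-1751/678, M4=0
seg 0: a=-4, c=M0/2=0, d=(M1−M0)/(6·1)=-602/339, b=Δ0−h0·(2M0+M1)/6=3653/339
seg 1: a=5, c=M1/2=-602/113, d=(M2−M1)/(6·3)=2893/3051, b=Δ1−h1·(2M1+M2)/6=1847/339
seg 2: a=-1, c=M2/2=1087/339, d=(M3−M2)/(6·2)=-2033/2712, b=Δ2−h2·(2M2+M3)/6=-310/339
seg 3: a=4, c=M3/2=-1751/1356, d=(M4−M3)/(6·3)=1751/12204, b=Δ3−h3·(2M3+M4)/6=659/226
t_q=1/2 → seg 0, τ=1/2; S=-4+3653/339·τ+0·τ²+-602/339·τ³=527/452

  seg 0: a=-4 b=3653/339 c=0 d=-602/339
  seg 1: a=5 b=1847/339 c=-602/113 d=2893/3051
  seg 2: a=-1 b=-310/339 c=1087/339 d=-2033/2712
  seg 3: a=4 b=659/226 c=-1751/1356 d=1751/12204
S(1/2) = 527/452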